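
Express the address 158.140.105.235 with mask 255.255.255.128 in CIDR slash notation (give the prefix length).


Binary: 11111111.11111111.11111111.10000000
Count leading 1s
Prefix: /25


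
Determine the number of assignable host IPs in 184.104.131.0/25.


Host bits = 32 - 25 = 7
Total addresses = 2^7 = 128
Usable = total - 2 (network and broadcast)
Usable hosts: 126


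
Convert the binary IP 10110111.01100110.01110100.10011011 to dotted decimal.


10110111 = 183
01100110 = 102
01110100 = 116
10011011 = 155
IP: 183.102.116.155


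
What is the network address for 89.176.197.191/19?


IP:   01011001.10110000.11000101.10111111
Mask: 11111111.11111111.11100000.00000000
AND operation:
Net:  01011001.10110000.11000000.00000000
Network: 89.176.192.0/19


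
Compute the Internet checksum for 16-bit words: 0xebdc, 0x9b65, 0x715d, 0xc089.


Sum all words (with carry folding):
+ 0xebdc = 0xebdc
+ 0x9b65 = 0x8742
+ 0x715d = 0xf89f
+ 0xc089 = 0xb929
One's complement: ~0xb929
Checksum = 0x46d6


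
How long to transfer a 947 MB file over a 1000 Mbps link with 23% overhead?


Effective throughput = 1000 * (1 - 23/100) = 770 Mbps
File size in Mb = 947 * 8 = 7576 Mb
Time = 7576 / 770
Time = 9.839 seconds


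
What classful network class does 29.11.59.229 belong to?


First octet: 29
Binary: 00011101
0xxxxxxx -> Class A (1-126)
Class A, default mask 255.0.0.0 (/8)


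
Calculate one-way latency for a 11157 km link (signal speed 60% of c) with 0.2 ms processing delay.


Speed = 0.6 * 3e5 km/s = 180000 km/s
Propagation delay = 11157 / 180000 = 0.062 s = 61.9833 ms
Processing delay = 0.2 ms
Total one-way latency = 62.1833 ms


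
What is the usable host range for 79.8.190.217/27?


Network: 79.8.190.192
Broadcast: 79.8.190.223
First usable = network + 1
Last usable = broadcast - 1
Range: 79.8.190.193 to 79.8.190.222


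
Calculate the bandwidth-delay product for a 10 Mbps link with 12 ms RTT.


BDP = bandwidth * RTT
= 10 Mbps * 12 ms
= 10 * 1e6 * 12 / 1000 bits
= 120000 bits
= 15000 bytes
= 14.6484 KB
BDP = 120000 bits (15000 bytes)


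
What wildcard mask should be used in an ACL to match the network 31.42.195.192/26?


Subnet mask: 255.255.255.192
Wildcard = 255.255.255.255 - subnet mask
255 - 255 = 0
255 - 255 = 0
255 - 255 = 0
255 - 192 = 63
Wildcard: 0.0.0.63


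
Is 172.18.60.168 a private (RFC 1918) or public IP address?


RFC 1918 private ranges:
  10.0.0.0/8 (10.0.0.0 - 10.255.255.255)
  172.16.0.0/12 (172.16.0.0 - 172.31.255.255)
  192.168.0.0/16 (192.168.0.0 - 192.168.255.255)
Private (in 172.16.0.0/12)


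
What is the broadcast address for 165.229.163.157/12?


Network: 165.224.0.0/12
Host bits = 20
Set all host bits to 1:
Broadcast: 165.239.255.255


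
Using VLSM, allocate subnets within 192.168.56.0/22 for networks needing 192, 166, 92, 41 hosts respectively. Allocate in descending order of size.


192 hosts -> /24 (254 usable): 192.168.56.0/24
166 hosts -> /24 (254 usable): 192.168.57.0/24
92 hosts -> /25 (126 usable): 192.168.58.0/25
41 hosts -> /26 (62 usable): 192.168.58.128/26
Allocation: 192.168.56.0/24 (192 hosts, 254 usable); 192.168.57.0/24 (166 hosts, 254 usable); 192.168.58.0/25 (92 hosts, 126 usable); 192.168.58.128/26 (41 hosts, 62 usable)


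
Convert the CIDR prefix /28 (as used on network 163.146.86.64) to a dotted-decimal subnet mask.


/28 means 28 network bits, 4 host bits
Binary: 11111111111111111111111111110000
Mask: 255.255.255.240


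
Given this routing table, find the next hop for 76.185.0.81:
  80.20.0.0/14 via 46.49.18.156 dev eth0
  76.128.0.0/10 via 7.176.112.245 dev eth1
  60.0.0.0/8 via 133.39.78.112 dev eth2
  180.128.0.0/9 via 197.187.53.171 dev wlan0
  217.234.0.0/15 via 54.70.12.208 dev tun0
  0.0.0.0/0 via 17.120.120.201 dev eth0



Longest prefix match for 76.185.0.81:
  /14 80.20.0.0: no
  /10 76.128.0.0: MATCH
  /8 60.0.0.0: no
  /9 180.128.0.0: no
  /15 217.234.0.0: no
  /0 0.0.0.0: MATCH
Selected: next-hop 7.176.112.245 via eth1 (matched /10)


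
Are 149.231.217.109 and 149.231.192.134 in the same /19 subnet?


Mask: 255.255.224.0
149.231.217.109 AND mask = 149.231.192.0
149.231.192.134 AND mask = 149.231.192.0
Yes, same subnet (149.231.192.0)


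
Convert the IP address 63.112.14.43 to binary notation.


63 = 00111111
112 = 01110000
14 = 00001110
43 = 00101011
Binary: 00111111.01110000.00001110.00101011


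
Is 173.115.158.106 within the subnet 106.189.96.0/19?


Subnet network: 106.189.96.0
Test IP AND mask: 173.115.128.0
No, 173.115.158.106 is not in 106.189.96.0/19


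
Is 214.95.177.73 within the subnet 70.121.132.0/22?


Subnet network: 70.121.132.0
Test IP AND mask: 214.95.176.0
No, 214.95.177.73 is not in 70.121.132.0/22


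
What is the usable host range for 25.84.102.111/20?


Network: 25.84.96.0
Broadcast: 25.84.111.255
First usable = network + 1
Last usable = broadcast - 1
Range: 25.84.96.1 to 25.84.111.254


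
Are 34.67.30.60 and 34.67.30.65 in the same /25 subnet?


Mask: 255.255.255.128
34.67.30.60 AND mask = 34.67.30.0
34.67.30.65 AND mask = 34.67.30.0
Yes, same subnet (34.67.30.0)


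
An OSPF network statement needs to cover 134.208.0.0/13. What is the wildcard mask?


Subnet mask: 255.248.0.0
Wildcard = 255.255.255.255 - subnet mask
255 - 255 = 0
255 - 248 = 7
255 - 0 = 255
255 - 0 = 255
Wildcard: 0.7.255.255


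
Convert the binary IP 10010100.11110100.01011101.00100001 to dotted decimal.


10010100 = 148
11110100 = 244
01011101 = 93
00100001 = 33
IP: 148.244.93.33


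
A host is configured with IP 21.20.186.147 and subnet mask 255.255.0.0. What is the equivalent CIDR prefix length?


Binary: 11111111.11111111.00000000.00000000
Count leading 1s
Prefix: /16


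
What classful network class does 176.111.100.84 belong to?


First octet: 176
Binary: 10110000
10xxxxxx -> Class B (128-191)
Class B, default mask 255.255.0.0 (/16)


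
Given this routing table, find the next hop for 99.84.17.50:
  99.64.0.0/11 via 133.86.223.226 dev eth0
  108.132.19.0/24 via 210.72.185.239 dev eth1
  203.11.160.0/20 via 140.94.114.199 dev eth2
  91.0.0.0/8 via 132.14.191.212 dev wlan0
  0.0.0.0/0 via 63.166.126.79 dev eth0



Longest prefix match for 99.84.17.50:
  /11 99.64.0.0: MATCH
  /24 108.132.19.0: no
  /20 203.11.160.0: no
  /8 91.0.0.0: no
  /0 0.0.0.0: MATCH
Selected: next-hop 133.86.223.226 via eth0 (matched /11)


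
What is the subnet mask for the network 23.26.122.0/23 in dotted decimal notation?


/23 means 23 network bits, 9 host bits
Binary: 11111111111111111111111000000000
Mask: 255.255.254.0


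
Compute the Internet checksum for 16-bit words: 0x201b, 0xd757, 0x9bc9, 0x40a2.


Sum all words (with carry folding):
+ 0x201b = 0x201b
+ 0xd757 = 0xf772
+ 0x9bc9 = 0x933c
+ 0x40a2 = 0xd3de
One's complement: ~0xd3de
Checksum = 0x2c21


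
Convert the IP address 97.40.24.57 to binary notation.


97 = 01100001
40 = 00101000
24 = 00011000
57 = 00111001
Binary: 01100001.00101000.00011000.00111001


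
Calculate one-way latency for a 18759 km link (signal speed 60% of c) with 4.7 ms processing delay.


Speed = 0.6 * 3e5 km/s = 180000 km/s
Propagation delay = 18759 / 180000 = 0.1042 s = 104.2167 ms
Processing delay = 4.7 ms
Total one-way latency = 108.9167 ms


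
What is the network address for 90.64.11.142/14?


IP:   01011010.01000000.00001011.10001110
Mask: 11111111.11111100.00000000.00000000
AND operation:
Net:  01011010.01000000.00000000.00000000
Network: 90.64.0.0/14


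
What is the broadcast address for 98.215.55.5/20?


Network: 98.215.48.0/20
Host bits = 12
Set all host bits to 1:
Broadcast: 98.215.63.255


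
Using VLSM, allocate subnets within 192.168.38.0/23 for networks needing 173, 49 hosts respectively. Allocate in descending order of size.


173 hosts -> /24 (254 usable): 192.168.38.0/24
49 hosts -> /26 (62 usable): 192.168.39.0/26
Allocation: 192.168.38.0/24 (173 hosts, 254 usable); 192.168.39.0/26 (49 hosts, 62 usable)


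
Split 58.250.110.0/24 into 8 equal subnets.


New prefix = 24 + 3 = 27
Each subnet has 32 addresses
  58.250.110.0/27
  58.250.110.32/27
  58.250.110.64/27
  58.250.110.96/27
  58.250.110.128/27
  58.250.110.160/27
  58.250.110.192/27
  58.250.110.224/27
Subnets: 58.250.110.0/27, 58.250.110.32/27, 58.250.110.64/27, 58.250.110.96/27, 58.250.110.128/27, 58.250.110.160/27, 58.250.110.192/27, 58.250.110.224/27


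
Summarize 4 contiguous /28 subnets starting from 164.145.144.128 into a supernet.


Original prefix: /28
Number of subnets: 4 = 2^2
New prefix = 28 - 2 = 26
Supernet: 164.145.144.128/26


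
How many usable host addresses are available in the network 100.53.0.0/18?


Host bits = 32 - 18 = 14
Total addresses = 2^14 = 16384
Usable = total - 2 (network and broadcast)
Usable hosts: 16382


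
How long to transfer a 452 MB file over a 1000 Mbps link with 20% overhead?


Effective throughput = 1000 * (1 - 20/100) = 800 Mbps
File size in Mb = 452 * 8 = 3616 Mb
Time = 3616 / 800
Time = 4.52 seconds


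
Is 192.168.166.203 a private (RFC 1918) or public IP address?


RFC 1918 private ranges:
  10.0.0.0/8 (10.0.0.0 - 10.255.255.255)
  172.16.0.0/12 (172.16.0.0 - 172.31.255.255)
  192.168.0.0/16 (192.168.0.0 - 192.168.255.255)
Private (in 192.168.0.0/16)


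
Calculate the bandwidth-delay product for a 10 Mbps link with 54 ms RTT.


BDP = bandwidth * RTT
= 10 Mbps * 54 ms
= 10 * 1e6 * 54 / 1000 bits
= 540000 bits
= 67500 bytes
= 65.918 KB
BDP = 540000 bits (67500 bytes)


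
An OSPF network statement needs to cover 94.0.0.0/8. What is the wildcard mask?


Subnet mask: 255.0.0.0
Wildcard = 255.255.255.255 - subnet mask
255 - 255 = 0
255 - 0 = 255
255 - 0 = 255
255 - 0 = 255
Wildcard: 0.255.255.255


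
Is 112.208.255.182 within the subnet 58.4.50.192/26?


Subnet network: 58.4.50.192
Test IP AND mask: 112.208.255.128
No, 112.208.255.182 is not in 58.4.50.192/26


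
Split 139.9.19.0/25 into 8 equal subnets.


New prefix = 25 + 3 = 28
Each subnet has 16 addresses
  139.9.19.0/28
  139.9.19.16/28
  139.9.19.32/28
  139.9.19.48/28
  139.9.19.64/28
  139.9.19.80/28
  139.9.19.96/28
  139.9.19.112/28
Subnets: 139.9.19.0/28, 139.9.19.16/28, 139.9.19.32/28, 139.9.19.48/28, 139.9.19.64/28, 139.9.19.80/28, 139.9.19.96/28, 139.9.19.112/28


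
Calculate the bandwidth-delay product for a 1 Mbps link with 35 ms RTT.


BDP = bandwidth * RTT
= 1 Mbps * 35 ms
= 1 * 1e6 * 35 / 1000 bits
= 35000 bits
= 4375 bytes
= 4.2725 KB
BDP = 35000 bits (4375 bytes)


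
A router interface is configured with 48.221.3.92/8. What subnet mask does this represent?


/8 means 8 network bits, 24 host bits
Binary: 11111111000000000000000000000000
Mask: 255.0.0.0


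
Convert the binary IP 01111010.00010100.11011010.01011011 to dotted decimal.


01111010 = 122
00010100 = 20
11011010 = 218
01011011 = 91
IP: 122.20.218.91


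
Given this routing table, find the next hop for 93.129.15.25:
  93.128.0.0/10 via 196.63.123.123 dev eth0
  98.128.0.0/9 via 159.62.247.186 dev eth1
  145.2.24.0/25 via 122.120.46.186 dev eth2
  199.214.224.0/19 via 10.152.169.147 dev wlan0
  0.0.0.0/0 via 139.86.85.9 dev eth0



Longest prefix match for 93.129.15.25:
  /10 93.128.0.0: MATCH
  /9 98.128.0.0: no
  /25 145.2.24.0: no
  /19 199.214.224.0: no
  /0 0.0.0.0: MATCH
Selected: next-hop 196.63.123.123 via eth0 (matched /10)


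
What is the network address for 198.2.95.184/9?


IP:   11000110.00000010.01011111.10111000
Mask: 11111111.10000000.00000000.00000000
AND operation:
Net:  11000110.00000000.00000000.00000000
Network: 198.0.0.0/9


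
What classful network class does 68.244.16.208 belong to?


First octet: 68
Binary: 01000100
0xxxxxxx -> Class A (1-126)
Class A, default mask 255.0.0.0 (/8)


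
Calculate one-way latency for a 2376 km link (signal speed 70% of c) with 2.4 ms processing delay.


Speed = 0.7 * 3e5 km/s = 210000 km/s
Propagation delay = 2376 / 210000 = 0.0113 s = 11.3143 ms
Processing delay = 2.4 ms
Total one-way latency = 13.7143 ms


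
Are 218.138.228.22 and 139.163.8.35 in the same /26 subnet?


Mask: 255.255.255.192
218.138.228.22 AND mask = 218.138.228.0
139.163.8.35 AND mask = 139.163.8.0
No, different subnets (218.138.228.0 vs 139.163.8.0)


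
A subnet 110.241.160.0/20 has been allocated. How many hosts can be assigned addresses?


Host bits = 32 - 20 = 12
Total addresses = 2^12 = 4096
Usable = total - 2 (network and broadcast)
Usable hosts: 4094


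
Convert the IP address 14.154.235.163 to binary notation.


14 = 00001110
154 = 10011010
235 = 11101011
163 = 10100011
Binary: 00001110.10011010.11101011.10100011


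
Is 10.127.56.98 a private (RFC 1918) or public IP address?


RFC 1918 private ranges:
  10.0.0.0/8 (10.0.0.0 - 10.255.255.255)
  172.16.0.0/12 (172.16.0.0 - 172.31.255.255)
  192.168.0.0/16 (192.168.0.0 - 192.168.255.255)
Private (in 10.0.0.0/8)


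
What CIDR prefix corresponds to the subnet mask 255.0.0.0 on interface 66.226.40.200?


Binary: 11111111.00000000.00000000.00000000
Count leading 1s
Prefix: /8


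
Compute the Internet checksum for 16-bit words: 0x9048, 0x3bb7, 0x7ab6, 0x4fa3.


Sum all words (with carry folding):
+ 0x9048 = 0x9048
+ 0x3bb7 = 0xcbff
+ 0x7ab6 = 0x46b6
+ 0x4fa3 = 0x9659
One's complement: ~0x9659
Checksum = 0x69a6


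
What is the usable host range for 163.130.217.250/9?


Network: 163.128.0.0
Broadcast: 163.255.255.255
First usable = network + 1
Last usable = broadcast - 1
Range: 163.128.0.1 to 163.255.255.254


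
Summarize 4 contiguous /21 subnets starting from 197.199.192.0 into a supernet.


Original prefix: /21
Number of subnets: 4 = 2^2
New prefix = 21 - 2 = 19
Supernet: 197.199.192.0/19


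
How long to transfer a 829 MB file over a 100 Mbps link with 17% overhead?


Effective throughput = 100 * (1 - 17/100) = 83 Mbps
File size in Mb = 829 * 8 = 6632 Mb
Time = 6632 / 83
Time = 79.9036 seconds


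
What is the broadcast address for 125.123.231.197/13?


Network: 125.120.0.0/13
Host bits = 19
Set all host bits to 1:
Broadcast: 125.127.255.255


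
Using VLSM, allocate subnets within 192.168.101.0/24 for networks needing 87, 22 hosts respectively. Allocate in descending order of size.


87 hosts -> /25 (126 usable): 192.168.101.0/25
22 hosts -> /27 (30 usable): 192.168.101.128/27
Allocation: 192.168.101.0/25 (87 hosts, 126 usable); 192.168.101.128/27 (22 hosts, 30 usable)


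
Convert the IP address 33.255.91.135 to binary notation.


33 = 00100001
255 = 11111111
91 = 01011011
135 = 10000111
Binary: 00100001.11111111.01011011.10000111


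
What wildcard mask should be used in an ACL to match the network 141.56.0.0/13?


Subnet mask: 255.248.0.0
Wildcard = 255.255.255.255 - subnet mask
255 - 255 = 0
255 - 248 = 7
255 - 0 = 255
255 - 0 = 255
Wildcard: 0.7.255.255


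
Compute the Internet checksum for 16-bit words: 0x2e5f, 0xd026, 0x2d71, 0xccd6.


Sum all words (with carry folding):
+ 0x2e5f = 0x2e5f
+ 0xd026 = 0xfe85
+ 0x2d71 = 0x2bf7
+ 0xccd6 = 0xf8cd
One's complement: ~0xf8cd
Checksum = 0x0732


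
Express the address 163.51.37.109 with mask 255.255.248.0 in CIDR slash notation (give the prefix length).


Binary: 11111111.11111111.11111000.00000000
Count leading 1s
Prefix: /21


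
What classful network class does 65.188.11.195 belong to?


First octet: 65
Binary: 01000001
0xxxxxxx -> Class A (1-126)
Class A, default mask 255.0.0.0 (/8)


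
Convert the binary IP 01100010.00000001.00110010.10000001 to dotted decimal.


01100010 = 98
00000001 = 1
00110010 = 50
10000001 = 129
IP: 98.1.50.129


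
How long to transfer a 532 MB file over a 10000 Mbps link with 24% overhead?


Effective throughput = 10000 * (1 - 24/100) = 7600 Mbps
File size in Mb = 532 * 8 = 4256 Mb
Time = 4256 / 7600
Time = 0.56 seconds


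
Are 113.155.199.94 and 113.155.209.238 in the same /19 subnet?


Mask: 255.255.224.0
113.155.199.94 AND mask = 113.155.192.0
113.155.209.238 AND mask = 113.155.192.0
Yes, same subnet (113.155.192.0)


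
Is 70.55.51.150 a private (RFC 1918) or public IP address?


RFC 1918 private ranges:
  10.0.0.0/8 (10.0.0.0 - 10.255.255.255)
  172.16.0.0/12 (172.16.0.0 - 172.31.255.255)
  192.168.0.0/16 (192.168.0.0 - 192.168.255.255)
Public (not in any RFC 1918 range)


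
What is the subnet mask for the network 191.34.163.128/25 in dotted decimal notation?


/25 means 25 network bits, 7 host bits
Binary: 11111111111111111111111110000000
Mask: 255.255.255.128


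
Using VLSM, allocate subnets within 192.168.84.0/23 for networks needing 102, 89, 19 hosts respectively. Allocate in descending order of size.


102 hosts -> /25 (126 usable): 192.168.84.0/25
89 hosts -> /25 (126 usable): 192.168.84.128/25
19 hosts -> /27 (30 usable): 192.168.85.0/27
Allocation: 192.168.84.0/25 (102 hosts, 126 usable); 192.168.84.128/25 (89 hosts, 126 usable); 192.168.85.0/27 (19 hosts, 30 usable)


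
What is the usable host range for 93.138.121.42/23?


Network: 93.138.120.0
Broadcast: 93.138.121.255
First usable = network + 1
Last usable = broadcast - 1
Range: 93.138.120.1 to 93.138.121.254


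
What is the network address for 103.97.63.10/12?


IP:   01100111.01100001.00111111.00001010
Mask: 11111111.11110000.00000000.00000000
AND operation:
Net:  01100111.01100000.00000000.00000000
Network: 103.96.0.0/12


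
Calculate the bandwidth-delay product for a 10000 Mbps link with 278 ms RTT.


BDP = bandwidth * RTT
= 10000 Mbps * 278 ms
= 10000 * 1e6 * 278 / 1000 bits
= 2780000000 bits
= 347500000 bytes
= 339355.4688 KB
BDP = 2780000000 bits (347500000 bytes)


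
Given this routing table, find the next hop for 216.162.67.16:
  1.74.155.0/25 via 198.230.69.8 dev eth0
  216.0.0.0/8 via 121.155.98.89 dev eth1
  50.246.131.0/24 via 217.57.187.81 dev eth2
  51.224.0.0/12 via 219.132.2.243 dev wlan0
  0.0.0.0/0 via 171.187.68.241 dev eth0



Longest prefix match for 216.162.67.16:
  /25 1.74.155.0: no
  /8 216.0.0.0: MATCH
  /24 50.246.131.0: no
  /12 51.224.0.0: no
  /0 0.0.0.0: MATCH
Selected: next-hop 121.155.98.89 via eth1 (matched /8)


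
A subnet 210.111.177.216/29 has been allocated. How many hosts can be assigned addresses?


Host bits = 32 - 29 = 3
Total addresses = 2^3 = 8
Usable = total - 2 (network and broadcast)
Usable hosts: 6


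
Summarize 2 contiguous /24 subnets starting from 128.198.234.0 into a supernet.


Original prefix: /24
Number of subnets: 2 = 2^1
New prefix = 24 - 1 = 23
Supernet: 128.198.234.0/23


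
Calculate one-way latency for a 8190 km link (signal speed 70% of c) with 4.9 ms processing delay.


Speed = 0.7 * 3e5 km/s = 210000 km/s
Propagation delay = 8190 / 210000 = 0.039 s = 39 ms
Processing delay = 4.9 ms
Total one-way latency = 43.9 ms


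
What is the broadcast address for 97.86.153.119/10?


Network: 97.64.0.0/10
Host bits = 22
Set all host bits to 1:
Broadcast: 97.127.255.255


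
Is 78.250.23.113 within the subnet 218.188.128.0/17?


Subnet network: 218.188.128.0
Test IP AND mask: 78.250.0.0
No, 78.250.23.113 is not in 218.188.128.0/17


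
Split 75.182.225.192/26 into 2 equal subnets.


New prefix = 26 + 1 = 27
Each subnet has 32 addresses
  75.182.225.192/27
  75.182.225.224/27
Subnets: 75.182.225.192/27, 75.182.225.224/27


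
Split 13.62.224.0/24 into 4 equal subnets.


New prefix = 24 + 2 = 26
Each subnet has 64 addresses
  13.62.224.0/26
  13.62.224.64/26
  13.62.224.128/26
  13.62.224.192/26
Subnets: 13.62.224.0/26, 13.62.224.64/26, 13.62.224.128/26, 13.62.224.192/26


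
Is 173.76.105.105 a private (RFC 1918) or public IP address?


RFC 1918 private ranges:
  10.0.0.0/8 (10.0.0.0 - 10.255.255.255)
  172.16.0.0/12 (172.16.0.0 - 172.31.255.255)
  192.168.0.0/16 (192.168.0.0 - 192.168.255.255)
Public (not in any RFC 1918 range)


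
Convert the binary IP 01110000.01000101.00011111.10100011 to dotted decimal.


01110000 = 112
01000101 = 69
00011111 = 31
10100011 = 163
IP: 112.69.31.163


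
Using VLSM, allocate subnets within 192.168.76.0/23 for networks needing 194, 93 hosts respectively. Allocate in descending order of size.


194 hosts -> /24 (254 usable): 192.168.76.0/24
93 hosts -> /25 (126 usable): 192.168.77.0/25
Allocation: 192.168.76.0/24 (194 hosts, 254 usable); 192.168.77.0/25 (93 hosts, 126 usable)


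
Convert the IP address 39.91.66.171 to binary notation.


39 = 00100111
91 = 01011011
66 = 01000010
171 = 10101011
Binary: 00100111.01011011.01000010.10101011


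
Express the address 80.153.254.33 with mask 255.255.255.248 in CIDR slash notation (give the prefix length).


Binary: 11111111.11111111.11111111.11111000
Count leading 1s
Prefix: /29


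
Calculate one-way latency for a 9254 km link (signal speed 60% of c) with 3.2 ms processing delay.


Speed = 0.6 * 3e5 km/s = 180000 km/s
Propagation delay = 9254 / 180000 = 0.0514 s = 51.4111 ms
Processing delay = 3.2 ms
Total one-way latency = 54.6111 ms


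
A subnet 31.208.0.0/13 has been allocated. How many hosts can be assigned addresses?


Host bits = 32 - 13 = 19
Total addresses = 2^19 = 524288
Usable = total - 2 (network and broadcast)
Usable hosts: 524286


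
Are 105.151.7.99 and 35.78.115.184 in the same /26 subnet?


Mask: 255.255.255.192
105.151.7.99 AND mask = 105.151.7.64
35.78.115.184 AND mask = 35.78.115.128
No, different subnets (105.151.7.64 vs 35.78.115.128)


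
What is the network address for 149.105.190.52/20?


IP:   10010101.01101001.10111110.00110100
Mask: 11111111.11111111.11110000.00000000
AND operation:
Net:  10010101.01101001.10110000.00000000
Network: 149.105.176.0/20


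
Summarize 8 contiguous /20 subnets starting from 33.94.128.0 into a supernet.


Original prefix: /20
Number of subnets: 8 = 2^3
New prefix = 20 - 3 = 17
Supernet: 33.94.128.0/17


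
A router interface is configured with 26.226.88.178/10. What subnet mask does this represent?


/10 means 10 network bits, 22 host bits
Binary: 11111111110000000000000000000000
Mask: 255.192.0.0


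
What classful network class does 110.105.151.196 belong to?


First octet: 110
Binary: 01101110
0xxxxxxx -> Class A (1-126)
Class A, default mask 255.0.0.0 (/8)


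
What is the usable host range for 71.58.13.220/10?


Network: 71.0.0.0
Broadcast: 71.63.255.255
First usable = network + 1
Last usable = broadcast - 1
Range: 71.0.0.1 to 71.63.255.254


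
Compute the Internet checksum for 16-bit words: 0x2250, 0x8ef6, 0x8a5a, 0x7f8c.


Sum all words (with carry folding):
+ 0x2250 = 0x2250
+ 0x8ef6 = 0xb146
+ 0x8a5a = 0x3ba1
+ 0x7f8c = 0xbb2d
One's complement: ~0xbb2d
Checksum = 0x44d2


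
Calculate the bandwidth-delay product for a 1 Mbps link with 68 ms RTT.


BDP = bandwidth * RTT
= 1 Mbps * 68 ms
= 1 * 1e6 * 68 / 1000 bits
= 68000 bits
= 8500 bytes
= 8.3008 KB
BDP = 68000 bits (8500 bytes)


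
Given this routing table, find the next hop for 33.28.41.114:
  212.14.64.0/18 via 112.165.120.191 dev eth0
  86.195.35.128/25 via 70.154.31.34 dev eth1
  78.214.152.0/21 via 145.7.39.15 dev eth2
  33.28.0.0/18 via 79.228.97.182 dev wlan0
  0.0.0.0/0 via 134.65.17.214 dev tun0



Longest prefix match for 33.28.41.114:
  /18 212.14.64.0: no
  /25 86.195.35.128: no
  /21 78.214.152.0: no
  /18 33.28.0.0: MATCH
  /0 0.0.0.0: MATCH
Selected: next-hop 79.228.97.182 via wlan0 (matched /18)


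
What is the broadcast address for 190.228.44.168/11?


Network: 190.224.0.0/11
Host bits = 21
Set all host bits to 1:
Broadcast: 190.255.255.255


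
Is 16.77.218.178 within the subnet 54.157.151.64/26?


Subnet network: 54.157.151.64
Test IP AND mask: 16.77.218.128
No, 16.77.218.178 is not in 54.157.151.64/26


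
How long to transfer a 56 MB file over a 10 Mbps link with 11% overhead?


Effective throughput = 10 * (1 - 11/100) = 8.9 Mbps
File size in Mb = 56 * 8 = 448 Mb
Time = 448 / 8.9
Time = 50.3371 seconds


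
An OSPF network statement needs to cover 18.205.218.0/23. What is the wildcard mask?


Subnet mask: 255.255.254.0
Wildcard = 255.255.255.255 - subnet mask
255 - 255 = 0
255 - 255 = 0
255 - 254 = 1
255 - 0 = 255
Wildcard: 0.0.1.255


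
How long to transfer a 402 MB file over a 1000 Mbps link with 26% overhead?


Effective throughput = 1000 * (1 - 26/100) = 740 Mbps
File size in Mb = 402 * 8 = 3216 Mb
Time = 3216 / 740
Time = 4.3459 seconds


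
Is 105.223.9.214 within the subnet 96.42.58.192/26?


Subnet network: 96.42.58.192
Test IP AND mask: 105.223.9.192
No, 105.223.9.214 is not in 96.42.58.192/26


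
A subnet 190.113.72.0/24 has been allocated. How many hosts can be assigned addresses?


Host bits = 32 - 24 = 8
Total addresses = 2^8 = 256
Usable = total - 2 (network and broadcast)
Usable hosts: 254


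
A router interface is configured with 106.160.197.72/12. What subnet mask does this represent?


/12 means 12 network bits, 20 host bits
Binary: 11111111111100000000000000000000
Mask: 255.240.0.0


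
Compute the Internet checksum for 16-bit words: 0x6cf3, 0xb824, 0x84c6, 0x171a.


Sum all words (with carry folding):
+ 0x6cf3 = 0x6cf3
+ 0xb824 = 0x2518
+ 0x84c6 = 0xa9de
+ 0x171a = 0xc0f8
One's complement: ~0xc0f8
Checksum = 0x3f07


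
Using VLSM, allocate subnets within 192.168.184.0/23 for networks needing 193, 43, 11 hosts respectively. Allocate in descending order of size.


193 hosts -> /24 (254 usable): 192.168.184.0/24
43 hosts -> /26 (62 usable): 192.168.185.0/26
11 hosts -> /28 (14 usable): 192.168.185.64/28
Allocation: 192.168.184.0/24 (193 hosts, 254 usable); 192.168.185.0/26 (43 hosts, 62 usable); 192.168.185.64/28 (11 hosts, 14 usable)


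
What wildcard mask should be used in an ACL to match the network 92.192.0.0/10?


Subnet mask: 255.192.0.0
Wildcard = 255.255.255.255 - subnet mask
255 - 255 = 0
255 - 192 = 63
255 - 0 = 255
255 - 0 = 255
Wildcard: 0.63.255.255


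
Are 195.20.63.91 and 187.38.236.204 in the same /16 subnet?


Mask: 255.255.0.0
195.20.63.91 AND mask = 195.20.0.0
187.38.236.204 AND mask = 187.38.0.0
No, different subnets (195.20.0.0 vs 187.38.0.0)


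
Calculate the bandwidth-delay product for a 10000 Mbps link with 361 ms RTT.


BDP = bandwidth * RTT
= 10000 Mbps * 361 ms
= 10000 * 1e6 * 361 / 1000 bits
= 3610000000 bits
= 451250000 bytes
= 440673.8281 KB
BDP = 3610000000 bits (451250000 bytes)


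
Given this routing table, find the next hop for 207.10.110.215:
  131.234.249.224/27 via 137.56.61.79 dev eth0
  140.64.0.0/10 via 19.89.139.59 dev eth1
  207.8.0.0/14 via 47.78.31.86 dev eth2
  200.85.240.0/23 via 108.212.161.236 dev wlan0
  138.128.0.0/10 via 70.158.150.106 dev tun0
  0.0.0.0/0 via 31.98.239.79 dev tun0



Longest prefix match for 207.10.110.215:
  /27 131.234.249.224: no
  /10 140.64.0.0: no
  /14 207.8.0.0: MATCH
  /23 200.85.240.0: no
  /10 138.128.0.0: no
  /0 0.0.0.0: MATCH
Selected: next-hop 47.78.31.86 via eth2 (matched /14)


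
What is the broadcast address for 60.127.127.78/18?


Network: 60.127.64.0/18
Host bits = 14
Set all host bits to 1:
Broadcast: 60.127.127.255


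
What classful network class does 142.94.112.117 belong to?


First octet: 142
Binary: 10001110
10xxxxxx -> Class B (128-191)
Class B, default mask 255.255.0.0 (/16)


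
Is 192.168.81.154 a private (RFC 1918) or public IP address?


RFC 1918 private ranges:
  10.0.0.0/8 (10.0.0.0 - 10.255.255.255)
  172.16.0.0/12 (172.16.0.0 - 172.31.255.255)
  192.168.0.0/16 (192.168.0.0 - 192.168.255.255)
Private (in 192.168.0.0/16)


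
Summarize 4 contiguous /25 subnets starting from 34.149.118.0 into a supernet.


Original prefix: /25
Number of subnets: 4 = 2^2
New prefix = 25 - 2 = 23
Supernet: 34.149.118.0/23


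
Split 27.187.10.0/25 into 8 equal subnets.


New prefix = 25 + 3 = 28
Each subnet has 16 addresses
  27.187.10.0/28
  27.187.10.16/28
  27.187.10.32/28
  27.187.10.48/28
  27.187.10.64/28
  27.187.10.80/28
  27.187.10.96/28
  27.187.10.112/28
Subnets: 27.187.10.0/28, 27.187.10.16/28, 27.187.10.32/28, 27.187.10.48/28, 27.187.10.64/28, 27.187.10.80/28, 27.187.10.96/28, 27.187.10.112/28


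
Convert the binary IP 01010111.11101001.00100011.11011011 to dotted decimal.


01010111 = 87
11101001 = 233
00100011 = 35
11011011 = 219
IP: 87.233.35.219


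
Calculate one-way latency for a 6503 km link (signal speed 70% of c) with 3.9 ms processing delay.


Speed = 0.7 * 3e5 km/s = 210000 km/s
Propagation delay = 6503 / 210000 = 0.031 s = 30.9667 ms
Processing delay = 3.9 ms
Total one-way latency = 34.8667 ms


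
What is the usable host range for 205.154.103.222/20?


Network: 205.154.96.0
Broadcast: 205.154.111.255
First usable = network + 1
Last usable = broadcast - 1
Range: 205.154.96.1 to 205.154.111.254


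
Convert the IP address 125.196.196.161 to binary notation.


125 = 01111101
196 = 11000100
196 = 11000100
161 = 10100001
Binary: 01111101.11000100.11000100.10100001


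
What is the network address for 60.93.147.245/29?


IP:   00111100.01011101.10010011.11110101
Mask: 11111111.11111111.11111111.11111000
AND operation:
Net:  00111100.01011101.10010011.11110000
Network: 60.93.147.240/29


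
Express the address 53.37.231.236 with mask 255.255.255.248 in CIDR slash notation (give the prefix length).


Binary: 11111111.11111111.11111111.11111000
Count leading 1s
Prefix: /29


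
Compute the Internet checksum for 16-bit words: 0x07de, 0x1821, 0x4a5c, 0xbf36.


Sum all words (with carry folding):
+ 0x07de = 0x07de
+ 0x1821 = 0x1fff
+ 0x4a5c = 0x6a5b
+ 0xbf36 = 0x2992
One's complement: ~0x2992
Checksum = 0xd66d


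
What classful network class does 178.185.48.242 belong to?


First octet: 178
Binary: 10110010
10xxxxxx -> Class B (128-191)
Class B, default mask 255.255.0.0 (/16)


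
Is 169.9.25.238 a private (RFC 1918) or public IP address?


RFC 1918 private ranges:
  10.0.0.0/8 (10.0.0.0 - 10.255.255.255)
  172.16.0.0/12 (172.16.0.0 - 172.31.255.255)
  192.168.0.0/16 (192.168.0.0 - 192.168.255.255)
Public (not in any RFC 1918 range)


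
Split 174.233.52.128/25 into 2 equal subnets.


New prefix = 25 + 1 = 26
Each subnet has 64 addresses
  174.233.52.128/26
  174.233.52.192/26
Subnets: 174.233.52.128/26, 174.233.52.192/26


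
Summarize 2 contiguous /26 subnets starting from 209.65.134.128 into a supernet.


Original prefix: /26
Number of subnets: 2 = 2^1
New prefix = 26 - 1 = 25
Supernet: 209.65.134.128/25


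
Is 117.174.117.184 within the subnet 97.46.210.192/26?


Subnet network: 97.46.210.192
Test IP AND mask: 117.174.117.128
No, 117.174.117.184 is not in 97.46.210.192/26


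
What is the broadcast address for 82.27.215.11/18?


Network: 82.27.192.0/18
Host bits = 14
Set all host bits to 1:
Broadcast: 82.27.255.255


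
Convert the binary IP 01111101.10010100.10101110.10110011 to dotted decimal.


01111101 = 125
10010100 = 148
10101110 = 174
10110011 = 179
IP: 125.148.174.179


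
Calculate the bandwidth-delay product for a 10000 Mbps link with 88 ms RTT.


BDP = bandwidth * RTT
= 10000 Mbps * 88 ms
= 10000 * 1e6 * 88 / 1000 bits
= 880000000 bits
= 110000000 bytes
= 107421.875 KB
BDP = 880000000 bits (110000000 bytes)


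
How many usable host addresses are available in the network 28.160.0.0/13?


Host bits = 32 - 13 = 19
Total addresses = 2^19 = 524288
Usable = total - 2 (network and broadcast)
Usable hosts: 524286


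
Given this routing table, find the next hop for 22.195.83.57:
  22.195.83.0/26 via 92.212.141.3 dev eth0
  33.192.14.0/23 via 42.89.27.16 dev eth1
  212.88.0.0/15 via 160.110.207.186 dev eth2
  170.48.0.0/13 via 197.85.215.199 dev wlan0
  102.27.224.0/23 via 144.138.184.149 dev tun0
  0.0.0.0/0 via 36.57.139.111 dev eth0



Longest prefix match for 22.195.83.57:
  /26 22.195.83.0: MATCH
  /23 33.192.14.0: no
  /15 212.88.0.0: no
  /13 170.48.0.0: no
  /23 102.27.224.0: no
  /0 0.0.0.0: MATCH
Selected: next-hop 92.212.141.3 via eth0 (matched /26)


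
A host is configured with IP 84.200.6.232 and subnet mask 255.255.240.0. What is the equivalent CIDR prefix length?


Binary: 11111111.11111111.11110000.00000000
Count leading 1s
Prefix: /20


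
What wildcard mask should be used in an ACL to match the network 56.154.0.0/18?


Subnet mask: 255.255.192.0
Wildcard = 255.255.255.255 - subnet mask
255 - 255 = 0
255 - 255 = 0
255 - 192 = 63
255 - 0 = 255
Wildcard: 0.0.63.255


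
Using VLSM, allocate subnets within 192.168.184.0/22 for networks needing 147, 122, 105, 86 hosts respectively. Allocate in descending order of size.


147 hosts -> /24 (254 usable): 192.168.184.0/24
122 hosts -> /25 (126 usable): 192.168.185.0/25
105 hosts -> /25 (126 usable): 192.168.185.128/25
86 hosts -> /25 (126 usable): 192.168.186.0/25
Allocation: 192.168.184.0/24 (147 hosts, 254 usable); 192.168.185.0/25 (122 hosts, 126 usable); 192.168.185.128/25 (105 hosts, 126 usable); 192.168.186.0/25 (86 hosts, 126 usable)


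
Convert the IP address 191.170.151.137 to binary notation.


191 = 10111111
170 = 10101010
151 = 10010111
137 = 10001001
Binary: 10111111.10101010.10010111.10001001


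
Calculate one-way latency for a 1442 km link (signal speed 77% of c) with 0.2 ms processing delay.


Speed = 0.77 * 3e5 km/s = 231000 km/s
Propagation delay = 1442 / 231000 = 0.0062 s = 6.2424 ms
Processing delay = 0.2 ms
Total one-way latency = 6.4424 ms


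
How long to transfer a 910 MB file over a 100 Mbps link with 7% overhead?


Effective throughput = 100 * (1 - 7/100) = 93 Mbps
File size in Mb = 910 * 8 = 7280 Mb
Time = 7280 / 93
Time = 78.2796 seconds


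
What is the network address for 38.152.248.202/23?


IP:   00100110.10011000.11111000.11001010
Mask: 11111111.11111111.11111110.00000000
AND operation:
Net:  00100110.10011000.11111000.00000000
Network: 38.152.248.0/23


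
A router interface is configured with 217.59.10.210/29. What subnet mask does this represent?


/29 means 29 network bits, 3 host bits
Binary: 11111111111111111111111111111000
Mask: 255.255.255.248


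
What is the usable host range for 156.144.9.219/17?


Network: 156.144.0.0
Broadcast: 156.144.127.255
First usable = network + 1
Last usable = broadcast - 1
Range: 156.144.0.1 to 156.144.127.254


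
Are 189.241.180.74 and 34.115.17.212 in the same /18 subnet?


Mask: 255.255.192.0
189.241.180.74 AND mask = 189.241.128.0
34.115.17.212 AND mask = 34.115.0.0
No, different subnets (189.241.128.0 vs 34.115.0.0)


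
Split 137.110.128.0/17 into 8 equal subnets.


New prefix = 17 + 3 = 20
Each subnet has 4096 addresses
  137.110.128.0/20
  137.110.144.0/20
  137.110.160.0/20
  137.110.176.0/20
  137.110.192.0/20
  137.110.208.0/20
  137.110.224.0/20
  137.110.240.0/20
Subnets: 137.110.128.0/20, 137.110.144.0/20, 137.110.160.0/20, 137.110.176.0/20, 137.110.192.0/20, 137.110.208.0/20, 137.110.224.0/20, 137.110.240.0/20


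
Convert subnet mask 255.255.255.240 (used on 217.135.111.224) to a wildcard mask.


Subnet mask: 255.255.255.240
Wildcard = 255.255.255.255 - subnet mask
255 - 255 = 0
255 - 255 = 0
255 - 255 = 0
255 - 240 = 15
Wildcard: 0.0.0.15


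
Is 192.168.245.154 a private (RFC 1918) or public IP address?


RFC 1918 private ranges:
  10.0.0.0/8 (10.0.0.0 - 10.255.255.255)
  172.16.0.0/12 (172.16.0.0 - 172.31.255.255)
  192.168.0.0/16 (192.168.0.0 - 192.168.255.255)
Private (in 192.168.0.0/16)


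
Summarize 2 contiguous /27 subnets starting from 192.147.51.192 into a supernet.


Original prefix: /27
Number of subnets: 2 = 2^1
New prefix = 27 - 1 = 26
Supernet: 192.147.51.192/26


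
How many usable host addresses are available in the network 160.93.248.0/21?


Host bits = 32 - 21 = 11
Total addresses = 2^11 = 2048
Usable = total - 2 (network and broadcast)
Usable hosts: 2046


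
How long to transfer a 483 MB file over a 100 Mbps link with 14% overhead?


Effective throughput = 100 * (1 - 14/100) = 86 Mbps
File size in Mb = 483 * 8 = 3864 Mb
Time = 3864 / 86
Time = 44.9302 seconds


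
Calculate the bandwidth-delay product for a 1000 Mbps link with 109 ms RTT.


BDP = bandwidth * RTT
= 1000 Mbps * 109 ms
= 1000 * 1e6 * 109 / 1000 bits
= 109000000 bits
= 13625000 bytes
= 13305.6641 KB
BDP = 109000000 bits (13625000 bytes)


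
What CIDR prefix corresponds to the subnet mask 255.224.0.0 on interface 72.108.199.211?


Binary: 11111111.11100000.00000000.00000000
Count leading 1s
Prefix: /11


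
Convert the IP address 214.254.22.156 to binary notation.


214 = 11010110
254 = 11111110
22 = 00010110
156 = 10011100
Binary: 11010110.11111110.00010110.10011100


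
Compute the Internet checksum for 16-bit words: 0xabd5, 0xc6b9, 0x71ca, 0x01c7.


Sum all words (with carry folding):
+ 0xabd5 = 0xabd5
+ 0xc6b9 = 0x728f
+ 0x71ca = 0xe459
+ 0x01c7 = 0xe620
One's complement: ~0xe620
Checksum = 0x19df


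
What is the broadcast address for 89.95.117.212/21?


Network: 89.95.112.0/21
Host bits = 11
Set all host bits to 1:
Broadcast: 89.95.119.255


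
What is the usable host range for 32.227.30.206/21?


Network: 32.227.24.0
Broadcast: 32.227.31.255
First usable = network + 1
Last usable = broadcast - 1
Range: 32.227.24.1 to 32.227.31.254


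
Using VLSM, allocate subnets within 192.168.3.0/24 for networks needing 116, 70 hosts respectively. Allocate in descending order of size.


116 hosts -> /25 (126 usable): 192.168.3.0/25
70 hosts -> /25 (126 usable): 192.168.3.128/25
Allocation: 192.168.3.0/25 (116 hosts, 126 usable); 192.168.3.128/25 (70 hosts, 126 usable)


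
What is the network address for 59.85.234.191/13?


IP:   00111011.01010101.11101010.10111111
Mask: 11111111.11111000.00000000.00000000
AND operation:
Net:  00111011.01010000.00000000.00000000
Network: 59.80.0.0/13


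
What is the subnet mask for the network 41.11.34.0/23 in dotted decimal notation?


/23 means 23 network bits, 9 host bits
Binary: 11111111111111111111111000000000
Mask: 255.255.254.0


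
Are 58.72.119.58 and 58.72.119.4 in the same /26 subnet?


Mask: 255.255.255.192
58.72.119.58 AND mask = 58.72.119.0
58.72.119.4 AND mask = 58.72.119.0
Yes, same subnet (58.72.119.0)


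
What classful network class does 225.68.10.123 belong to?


First octet: 225
Binary: 11100001
1110xxxx -> Class D (224-239)
Class D (multicast), default mask N/A


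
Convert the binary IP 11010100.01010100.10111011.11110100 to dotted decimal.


11010100 = 212
01010100 = 84
10111011 = 187
11110100 = 244
IP: 212.84.187.244


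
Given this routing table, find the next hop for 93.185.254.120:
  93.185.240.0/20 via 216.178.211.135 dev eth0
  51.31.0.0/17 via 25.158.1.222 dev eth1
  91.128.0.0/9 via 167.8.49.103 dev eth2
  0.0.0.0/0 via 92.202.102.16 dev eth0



Longest prefix match for 93.185.254.120:
  /20 93.185.240.0: MATCH
  /17 51.31.0.0: no
  /9 91.128.0.0: no
  /0 0.0.0.0: MATCH
Selected: next-hop 216.178.211.135 via eth0 (matched /20)


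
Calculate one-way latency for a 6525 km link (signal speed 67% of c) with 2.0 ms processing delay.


Speed = 0.67 * 3e5 km/s = 201000 km/s
Propagation delay = 6525 / 201000 = 0.0325 s = 32.4627 ms
Processing delay = 2.0 ms
Total one-way latency = 34.4627 ms


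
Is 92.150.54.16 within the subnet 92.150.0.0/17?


Subnet network: 92.150.0.0
Test IP AND mask: 92.150.0.0
Yes, 92.150.54.16 is in 92.150.0.0/17


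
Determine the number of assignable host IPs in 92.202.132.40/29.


Host bits = 32 - 29 = 3
Total addresses = 2^3 = 8
Usable = total - 2 (network and broadcast)
Usable hosts: 6


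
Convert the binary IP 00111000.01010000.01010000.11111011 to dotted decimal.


00111000 = 56
01010000 = 80
01010000 = 80
11111011 = 251
IP: 56.80.80.251


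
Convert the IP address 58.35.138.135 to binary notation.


58 = 00111010
35 = 00100011
138 = 10001010
135 = 10000111
Binary: 00111010.00100011.10001010.10000111
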